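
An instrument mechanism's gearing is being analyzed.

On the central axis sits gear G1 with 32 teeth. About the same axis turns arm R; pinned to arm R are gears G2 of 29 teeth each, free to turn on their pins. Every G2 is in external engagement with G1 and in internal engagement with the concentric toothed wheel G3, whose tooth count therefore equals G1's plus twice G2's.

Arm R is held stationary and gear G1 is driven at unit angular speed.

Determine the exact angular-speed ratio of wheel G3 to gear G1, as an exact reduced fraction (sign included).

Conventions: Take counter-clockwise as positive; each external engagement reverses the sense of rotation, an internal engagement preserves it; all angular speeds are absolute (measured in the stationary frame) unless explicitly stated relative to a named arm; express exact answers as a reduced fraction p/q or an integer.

-16/45

planetary set (32T centre, 29T on arm, 90T internal) — Willis relation
ring teeth: 32 + 2·29 = 90
32(ω_sun−ω_arm) = −90(ω_ring−ω_arm),  ω_arm = 0, ω_sun = 1
ω_ring = 0 − (32/90)(1−0) = -16/45
ω_out/ω_in = -16/45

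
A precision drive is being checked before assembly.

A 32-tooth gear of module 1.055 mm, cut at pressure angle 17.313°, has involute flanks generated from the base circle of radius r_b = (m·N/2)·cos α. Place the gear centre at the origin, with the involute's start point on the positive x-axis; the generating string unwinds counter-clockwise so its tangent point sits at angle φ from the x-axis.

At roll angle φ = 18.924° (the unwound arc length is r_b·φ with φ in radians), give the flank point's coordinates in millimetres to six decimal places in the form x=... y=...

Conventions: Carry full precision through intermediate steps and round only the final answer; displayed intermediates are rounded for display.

x=16.970392 y=0.191444

recognized (one wheel, involute flank): single-mesh tooth geometry, m = 1.055, N = 32
pitch radius r_p = m·N/2 = 1.055·32/2 = 16.880000
base radius r_b = r_p·cos α = 16.880000·cos 17.313° = 16.115223
roll angle φ = 18.924° = 0.33028611 rad
x = r_b·(cos φ + φ·sin φ) = 16.970392
y = r_b·(sin φ − φ·cos φ) = 0.191444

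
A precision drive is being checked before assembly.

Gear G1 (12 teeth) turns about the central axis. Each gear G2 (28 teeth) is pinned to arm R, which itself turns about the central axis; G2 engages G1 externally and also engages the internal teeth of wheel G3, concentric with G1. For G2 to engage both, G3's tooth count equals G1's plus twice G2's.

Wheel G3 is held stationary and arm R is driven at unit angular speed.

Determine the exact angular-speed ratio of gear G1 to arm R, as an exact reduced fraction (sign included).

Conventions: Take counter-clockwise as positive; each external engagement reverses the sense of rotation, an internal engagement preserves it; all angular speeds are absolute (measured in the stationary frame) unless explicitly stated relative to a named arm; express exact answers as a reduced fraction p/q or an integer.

20/3

planetary set (12T centre, 28T on arm, 68T internal) — Willis relation
ring teeth: 12 + 2·28 = 68
12(ω_sun−ω_arm) = −68(ω_ring−ω_arm),  ω_ring = 0, ω_arm = 1
ω_sun = 1 − (68/12)(0−1) = 20/3
ω_out/ω_in = 20/3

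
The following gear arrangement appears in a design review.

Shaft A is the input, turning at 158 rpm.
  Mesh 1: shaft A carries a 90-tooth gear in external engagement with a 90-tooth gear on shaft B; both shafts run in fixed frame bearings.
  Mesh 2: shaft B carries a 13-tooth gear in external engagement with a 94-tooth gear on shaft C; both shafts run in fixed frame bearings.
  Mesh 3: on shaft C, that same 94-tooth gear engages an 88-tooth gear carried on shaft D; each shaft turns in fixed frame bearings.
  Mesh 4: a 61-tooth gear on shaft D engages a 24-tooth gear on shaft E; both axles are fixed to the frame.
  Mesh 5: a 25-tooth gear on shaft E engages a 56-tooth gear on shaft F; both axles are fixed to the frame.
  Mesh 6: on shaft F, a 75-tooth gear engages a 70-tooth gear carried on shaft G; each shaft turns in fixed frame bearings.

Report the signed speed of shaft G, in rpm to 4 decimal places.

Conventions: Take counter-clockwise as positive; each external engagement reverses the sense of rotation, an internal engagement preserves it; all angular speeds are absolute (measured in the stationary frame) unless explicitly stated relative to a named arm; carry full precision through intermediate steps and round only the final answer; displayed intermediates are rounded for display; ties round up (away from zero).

+28.3760 rpm

topology: fixed-axis compound train — 6 meshes, A→G
mesh 1 [90T→90T]: ω = 158.0000×90/90 = 158.0000 rpm, sense flips to −
mesh 2 [13T→94T]: ω = 158.0000×13/94 = 21.8511 rpm, sense flips to +
mesh 3 [94T→88T]: ω = 21.8511×94/88 = 23.3409 rpm, sense flips to −
mesh 4 [61T→24T]: ω = 23.3409×61/24 = 59.3248 rpm, sense flips to +
mesh 5 [25T→56T]: ω = 59.3248×25/56 = 26.4843 rpm, sense flips to −
mesh 6 [75T→70T]: ω = 26.4843×75/70 = 28.3760 rpm, sense flips to +
signed output speed = +28.3760 rpm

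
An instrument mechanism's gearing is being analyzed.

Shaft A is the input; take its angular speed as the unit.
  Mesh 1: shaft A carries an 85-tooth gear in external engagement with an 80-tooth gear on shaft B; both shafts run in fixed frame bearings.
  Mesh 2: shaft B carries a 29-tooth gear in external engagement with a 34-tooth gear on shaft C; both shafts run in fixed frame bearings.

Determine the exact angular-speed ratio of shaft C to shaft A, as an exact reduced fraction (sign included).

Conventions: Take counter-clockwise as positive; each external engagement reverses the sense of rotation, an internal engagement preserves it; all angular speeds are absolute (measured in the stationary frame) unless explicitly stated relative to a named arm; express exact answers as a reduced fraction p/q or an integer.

class = fixed-axis compound train [2 meshes; 2 ratios multiply, 2 sense flips]
mesh 1 [85T→80T]: running ratio 17/16, sense −
mesh 2 [29T→34T]: running ratio 29/32, sense +
ω_out/ω_in = 29/32

29/32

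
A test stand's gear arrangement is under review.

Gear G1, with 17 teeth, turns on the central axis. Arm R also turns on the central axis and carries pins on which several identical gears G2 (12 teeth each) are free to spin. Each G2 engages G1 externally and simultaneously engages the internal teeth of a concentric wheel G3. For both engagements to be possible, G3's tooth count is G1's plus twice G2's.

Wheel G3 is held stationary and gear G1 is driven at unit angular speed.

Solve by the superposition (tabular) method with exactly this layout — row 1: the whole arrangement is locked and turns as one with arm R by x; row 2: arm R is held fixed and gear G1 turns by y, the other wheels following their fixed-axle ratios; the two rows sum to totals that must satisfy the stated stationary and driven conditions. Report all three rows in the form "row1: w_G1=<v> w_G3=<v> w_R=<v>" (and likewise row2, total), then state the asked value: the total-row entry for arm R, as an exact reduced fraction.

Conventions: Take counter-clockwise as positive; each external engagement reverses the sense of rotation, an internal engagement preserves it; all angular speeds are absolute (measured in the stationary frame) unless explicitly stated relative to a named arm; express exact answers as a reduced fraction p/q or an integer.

topology: planetary set — G1 17T / G2 12T / G3 41T, arm = carrier (Willis)
row 1 — lock + rotate with arm: ω_sun = ω_ring = ω_arm = x
row 2 — arm fixed, fixed-axis ratios: sun y, ring −(17/41)·y, arm 0
boundary: total ω_ring = x − (17/41)·y = 0 and total ω_sun = x + y = 1  ⇒  y = 41/58, x = 17/58
row 2 ring = −(17/41)·41/58 = -17/58
totals (row 1 + row 2): sun 17/58 + 41/58 = 1, ring 17/58 + (-17/58) = 0, arm 17/58 + 0 = 17/58
asked cell (total, arm) = 17/58

row1: w_G1=17/58 w_G3=17/58 w_R=17/58
row2: w_G1=41/58 w_G3=-17/58 w_R=0
total: w_G1=1 w_G3=0 w_R=17/58
asked value: 17/58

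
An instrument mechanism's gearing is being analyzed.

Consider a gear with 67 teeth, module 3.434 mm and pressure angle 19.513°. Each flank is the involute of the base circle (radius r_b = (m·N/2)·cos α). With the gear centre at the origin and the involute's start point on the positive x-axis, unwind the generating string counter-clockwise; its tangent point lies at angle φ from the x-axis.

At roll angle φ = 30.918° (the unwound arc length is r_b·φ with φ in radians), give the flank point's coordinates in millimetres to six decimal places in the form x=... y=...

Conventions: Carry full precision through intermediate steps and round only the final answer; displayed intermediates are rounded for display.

recognized (one wheel, involute flank): single-mesh tooth geometry, m = 3.434, N = 67
pitch radius r_p = m·N/2 = 3.434·67/2 = 115.039000
base radius r_b = r_p·cos α = 115.039000·cos 19.513° = 108.431819
roll angle φ = 30.918° = 0.53962090 rad
x = r_b·(cos φ + φ·sin φ) = 123.088176
y = r_b·(sin φ − φ·cos φ) = 5.515723

x=123.088176 y=5.515723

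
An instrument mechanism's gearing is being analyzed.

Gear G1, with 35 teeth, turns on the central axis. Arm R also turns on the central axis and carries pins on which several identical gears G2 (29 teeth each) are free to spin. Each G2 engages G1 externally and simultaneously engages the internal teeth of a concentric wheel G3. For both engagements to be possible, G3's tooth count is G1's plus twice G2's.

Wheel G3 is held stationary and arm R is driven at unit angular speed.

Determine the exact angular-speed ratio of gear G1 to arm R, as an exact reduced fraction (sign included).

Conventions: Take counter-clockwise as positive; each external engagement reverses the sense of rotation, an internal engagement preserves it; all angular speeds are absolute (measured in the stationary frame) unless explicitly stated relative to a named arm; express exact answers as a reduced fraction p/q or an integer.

128/35

topology: planetary set — G1 35T / G2 29T / G3 93T, arm = carrier (Willis)
ring teeth: 35 + 2·29 = 93
35(ω_sun−ω_arm) = −93(ω_ring−ω_arm),  ω_ring = 0, ω_arm = 1
ω_sun = 1 − (93/35)(0−1) = 128/35
ω_out/ω_in = 128/35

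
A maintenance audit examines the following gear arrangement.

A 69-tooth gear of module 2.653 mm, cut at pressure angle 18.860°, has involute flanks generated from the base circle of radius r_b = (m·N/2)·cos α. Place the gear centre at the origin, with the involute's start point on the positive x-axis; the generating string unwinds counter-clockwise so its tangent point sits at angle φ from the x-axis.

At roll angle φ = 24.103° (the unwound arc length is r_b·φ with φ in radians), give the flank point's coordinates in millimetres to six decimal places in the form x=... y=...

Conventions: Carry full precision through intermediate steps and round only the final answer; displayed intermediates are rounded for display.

recognized (one wheel, involute flank): single-mesh tooth geometry, m = 2.653, N = 69
pitch radius r_p = m·N/2 = 2.653·69/2 = 91.528500
base radius r_b = r_p·cos α = 91.528500·cos 18.860° = 86.614451
roll angle φ = 24.103° = 0.42067671 rad
x = r_b·(cos φ + φ·sin φ) = 93.942728
y = r_b·(sin φ − φ·cos φ) = 2.111589

x=93.942728 y=2.111589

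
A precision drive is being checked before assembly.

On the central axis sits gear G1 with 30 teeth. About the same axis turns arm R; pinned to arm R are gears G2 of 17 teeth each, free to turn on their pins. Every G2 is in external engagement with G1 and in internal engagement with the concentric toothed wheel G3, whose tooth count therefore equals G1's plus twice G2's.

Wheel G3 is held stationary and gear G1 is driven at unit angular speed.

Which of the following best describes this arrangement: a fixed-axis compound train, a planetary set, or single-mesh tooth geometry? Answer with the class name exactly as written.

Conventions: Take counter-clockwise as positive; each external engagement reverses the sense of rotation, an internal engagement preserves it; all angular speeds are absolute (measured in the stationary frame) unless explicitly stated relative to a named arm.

planetary set

planetary set (30T centre, 17T on arm, 64T internal) — Willis relation
classification: planetary set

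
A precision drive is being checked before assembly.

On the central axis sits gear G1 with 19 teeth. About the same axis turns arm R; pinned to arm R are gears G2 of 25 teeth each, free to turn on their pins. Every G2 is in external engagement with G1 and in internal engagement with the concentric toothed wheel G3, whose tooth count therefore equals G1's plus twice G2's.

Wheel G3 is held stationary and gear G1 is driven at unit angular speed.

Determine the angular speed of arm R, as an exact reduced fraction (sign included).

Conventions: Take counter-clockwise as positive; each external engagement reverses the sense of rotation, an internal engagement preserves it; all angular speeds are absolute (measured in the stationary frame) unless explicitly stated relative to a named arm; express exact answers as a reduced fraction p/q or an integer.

topology: planetary set — G1 19T / G2 25T / G3 69T, arm = carrier (Willis)
ring teeth: 19 + 2·25 = 69
19(ω_sun−ω_arm) = −69(ω_ring−ω_arm),  ω_ring = 0, ω_sun = 1
19(1−ω_arm) = −69(0−ω_arm)  ⇒  88·ω_arm = 19  ⇒  ω_arm = 19/88
exact speed ratio = 19/88

19/88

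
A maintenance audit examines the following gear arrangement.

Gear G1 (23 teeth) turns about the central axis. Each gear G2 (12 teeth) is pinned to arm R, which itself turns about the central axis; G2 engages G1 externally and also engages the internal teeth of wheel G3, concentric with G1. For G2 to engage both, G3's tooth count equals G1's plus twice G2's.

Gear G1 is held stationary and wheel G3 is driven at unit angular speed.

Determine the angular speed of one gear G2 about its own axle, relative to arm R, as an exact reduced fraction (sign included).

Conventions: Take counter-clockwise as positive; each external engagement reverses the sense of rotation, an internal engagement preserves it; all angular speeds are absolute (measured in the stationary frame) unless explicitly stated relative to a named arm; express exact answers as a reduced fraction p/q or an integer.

1081/840

topology: planetary set — G1 23T / G2 12T / G3 47T, arm = carrier (Willis)
ring teeth: 23 + 2·12 = 47
23(ω_sun−ω_arm) = −47(ω_ring−ω_arm),  ω_sun = 0, ω_ring = 1
23(0−ω_arm) = −47(1−ω_arm)  ⇒  70·ω_arm = 47  ⇒  ω_arm = 47/70
sun–planet mesh: 23·(0−47/70) = −12·(ω_p−ω_arm)  ⇒  ω_p−ω_arm = 1081/840
exact speed ratio = 1081/840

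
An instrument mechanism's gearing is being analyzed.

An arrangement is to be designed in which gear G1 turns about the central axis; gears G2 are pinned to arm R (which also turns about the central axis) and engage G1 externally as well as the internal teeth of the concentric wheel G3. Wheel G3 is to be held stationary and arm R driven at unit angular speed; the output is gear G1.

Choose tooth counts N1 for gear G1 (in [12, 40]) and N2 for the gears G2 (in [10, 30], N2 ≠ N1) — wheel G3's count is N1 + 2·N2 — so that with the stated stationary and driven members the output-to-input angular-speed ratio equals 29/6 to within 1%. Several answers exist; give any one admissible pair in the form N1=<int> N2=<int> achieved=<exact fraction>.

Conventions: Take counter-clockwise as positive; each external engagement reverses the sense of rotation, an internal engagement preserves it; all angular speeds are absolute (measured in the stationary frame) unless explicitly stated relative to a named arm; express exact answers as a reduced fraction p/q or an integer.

N1=12 N2=17 achieved=29/6

topology: planetary set — design target 29/6, arm = carrier (Willis)
Willis with ω_ring = 0: ω_sun/ω_arm = (N1+N3)/N1; set equal to 29/6  ⇒  N3/N1 = 29/6 − 1 = 23/6
N3 = N1 + 2·N2  ⇒  N2/N1 = (N3/N1 − 1)/2 = (23/6 − 1)/2 = 17/12
smallest multiple with N1 ≥ 12 and N2 ≥ 10: k = 1  ⇒  N1 = 1·12 = 12, N2 = 1·17 = 17 (N1 ≤ 40, N2 ≤ 30, N2 ≠ N1 ✓), N3 = 12 + 2·17 = 46
check: (N1+N3)/N1 with N1 = 12, N3 = 46 gives 29/6; |achieved − target| = 0 ≤ 29/600 ✓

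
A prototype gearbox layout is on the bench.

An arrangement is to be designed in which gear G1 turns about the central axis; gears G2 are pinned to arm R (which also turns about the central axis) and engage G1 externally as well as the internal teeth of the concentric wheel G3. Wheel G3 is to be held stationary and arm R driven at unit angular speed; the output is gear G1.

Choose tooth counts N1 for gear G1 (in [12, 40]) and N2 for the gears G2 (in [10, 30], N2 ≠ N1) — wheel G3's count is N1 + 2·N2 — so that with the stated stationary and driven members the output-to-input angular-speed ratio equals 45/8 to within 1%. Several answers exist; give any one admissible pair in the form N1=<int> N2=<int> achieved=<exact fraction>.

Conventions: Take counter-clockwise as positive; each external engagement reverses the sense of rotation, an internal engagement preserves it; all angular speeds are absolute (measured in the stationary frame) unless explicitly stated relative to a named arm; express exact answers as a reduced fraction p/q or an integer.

N1=16 N2=29 achieved=45/8

topology: planetary set — design target 45/8, arm = carrier (Willis)
Willis with ω_ring = 0: ω_sun/ω_arm = (N1+N3)/N1; set equal to 45/8  ⇒  N3/N1 = 45/8 − 1 = 37/8
N3 = N1 + 2·N2  ⇒  N2/N1 = (N3/N1 − 1)/2 = (37/8 − 1)/2 = 29/16
smallest multiple with N1 ≥ 12 and N2 ≥ 10: k = 1  ⇒  N1 = 1·16 = 16, N2 = 1·29 = 29 (N1 ≤ 40, N2 ≤ 30, N2 ≠ N1 ✓), N3 = 16 + 2·29 = 74
check: (N1+N3)/N1 with N1 = 16, N3 = 74 gives 45/8; |achieved − target| = 0 ≤ 9/160 ✓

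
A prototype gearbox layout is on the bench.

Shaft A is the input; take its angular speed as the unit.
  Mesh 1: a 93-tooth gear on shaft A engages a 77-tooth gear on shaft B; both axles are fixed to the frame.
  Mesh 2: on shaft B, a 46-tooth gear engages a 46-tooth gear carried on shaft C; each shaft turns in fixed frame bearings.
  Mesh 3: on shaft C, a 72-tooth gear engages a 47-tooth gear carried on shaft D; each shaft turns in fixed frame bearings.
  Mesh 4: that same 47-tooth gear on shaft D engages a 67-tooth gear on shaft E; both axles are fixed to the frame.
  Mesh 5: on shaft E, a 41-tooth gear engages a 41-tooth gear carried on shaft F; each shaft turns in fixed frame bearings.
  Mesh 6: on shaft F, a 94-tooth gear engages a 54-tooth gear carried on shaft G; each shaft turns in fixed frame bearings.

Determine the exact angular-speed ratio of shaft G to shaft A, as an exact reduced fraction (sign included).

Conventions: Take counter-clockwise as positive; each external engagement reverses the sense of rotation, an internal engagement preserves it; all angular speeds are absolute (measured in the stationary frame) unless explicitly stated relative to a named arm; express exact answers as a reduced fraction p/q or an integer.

11656/5159

class = fixed-axis compound train [6 meshes; 6 ratios multiply, 6 sense flips]
mesh 1 [93T→77T]: running ratio 93/77, sense −
mesh 2 [46T→46T]: running ratio 93/77, sense +
mesh 3 [72T→47T]: running ratio 6696/3619, sense −
mesh 4 [47T→67T]: running ratio 6696/5159, sense +
mesh 5 [41T→41T]: running ratio 6696/5159, sense −
mesh 6 [94T→54T]: running ratio 11656/5159, sense +
ω_out/ω_in = 11656/5159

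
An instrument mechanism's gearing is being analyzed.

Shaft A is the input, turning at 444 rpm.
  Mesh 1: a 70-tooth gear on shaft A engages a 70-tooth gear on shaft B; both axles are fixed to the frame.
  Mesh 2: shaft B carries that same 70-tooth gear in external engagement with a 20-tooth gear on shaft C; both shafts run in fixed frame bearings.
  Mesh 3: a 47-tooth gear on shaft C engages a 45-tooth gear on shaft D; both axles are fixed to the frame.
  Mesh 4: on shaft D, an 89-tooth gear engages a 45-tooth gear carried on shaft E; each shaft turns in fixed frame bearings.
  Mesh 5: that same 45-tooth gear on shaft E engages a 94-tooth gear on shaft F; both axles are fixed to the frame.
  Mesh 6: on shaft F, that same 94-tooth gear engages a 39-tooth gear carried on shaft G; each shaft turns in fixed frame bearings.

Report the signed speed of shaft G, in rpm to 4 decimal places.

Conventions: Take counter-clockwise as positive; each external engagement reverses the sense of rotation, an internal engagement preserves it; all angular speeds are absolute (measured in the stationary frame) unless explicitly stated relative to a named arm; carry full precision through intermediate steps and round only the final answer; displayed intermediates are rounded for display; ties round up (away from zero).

class = fixed-axis compound train [6 meshes; 6 ratios multiply, 6 sense flips]
mesh 1 [70T→70T]: ω = 444.0000×70/70 = 444.0000 rpm, sense flips to −
mesh 2 [70T→20T]: ω = 444.0000×70/20 = 1554.0000 rpm, sense flips to +
mesh 3 [47T→45T]: ω = 1554.0000×47/45 = 1623.0667 rpm, sense flips to −
mesh 4 [89T→45T]: ω = 1623.0667×89/45 = 3210.0652 rpm, sense flips to +
mesh 5 [45T→94T]: ω = 3210.0652×45/94 = 1536.7333 rpm, sense flips to −
mesh 6 [94T→39T]: ω = 1536.7333×94/39 = 3703.9214 rpm, sense flips to +
signed output speed = +3703.9214 rpm

+3703.9214 rpm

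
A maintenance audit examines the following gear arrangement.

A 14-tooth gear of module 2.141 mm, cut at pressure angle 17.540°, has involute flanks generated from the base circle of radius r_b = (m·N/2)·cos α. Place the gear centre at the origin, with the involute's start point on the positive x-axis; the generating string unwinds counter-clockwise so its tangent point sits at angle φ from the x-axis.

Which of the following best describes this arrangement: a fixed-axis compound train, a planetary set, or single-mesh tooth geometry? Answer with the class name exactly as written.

topology: single-mesh involute geometry — m = 2.141, N = 14
classification: single-mesh tooth geometry

single-mesh tooth geometry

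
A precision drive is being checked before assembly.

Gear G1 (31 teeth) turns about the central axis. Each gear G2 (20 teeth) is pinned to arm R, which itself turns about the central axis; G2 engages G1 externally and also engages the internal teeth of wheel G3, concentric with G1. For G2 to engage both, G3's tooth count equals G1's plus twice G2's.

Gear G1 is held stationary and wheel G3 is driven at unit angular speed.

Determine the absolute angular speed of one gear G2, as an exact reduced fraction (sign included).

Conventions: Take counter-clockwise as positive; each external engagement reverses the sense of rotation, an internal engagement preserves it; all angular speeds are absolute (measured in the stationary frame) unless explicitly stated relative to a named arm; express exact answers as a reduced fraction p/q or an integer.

topology: planetary set — G1 31T / G2 20T / G3 71T, arm = carrier (Willis)
ring teeth: 31 + 2·20 = 71
31(ω_sun−ω_arm) = −71(ω_ring−ω_arm),  ω_sun = 0, ω_ring = 1
31(0−ω_arm) = −71(1−ω_arm)  ⇒  102·ω_arm = 71  ⇒  ω_arm = 71/102
sun–planet mesh: 31·(0−71/102) = −20·(ω_p−ω_arm)  ⇒  ω_p−ω_arm = 2201/2040
ω_p = 71/102 + 2201/2040 = 71/40
exact speed ratio = 71/40

71/40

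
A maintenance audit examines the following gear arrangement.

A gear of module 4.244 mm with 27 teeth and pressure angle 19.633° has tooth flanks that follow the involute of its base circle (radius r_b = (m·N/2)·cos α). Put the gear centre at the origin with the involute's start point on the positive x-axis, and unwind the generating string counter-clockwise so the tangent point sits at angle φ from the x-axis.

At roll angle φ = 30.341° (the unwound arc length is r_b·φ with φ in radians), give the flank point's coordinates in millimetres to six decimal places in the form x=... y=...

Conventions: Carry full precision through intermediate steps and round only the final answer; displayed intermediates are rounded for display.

x=61.007198 y=2.596989

class = single-mesh tooth geometry [base-circle involute, m = 4.244, 27T]
pitch radius r_p = m·N/2 = 4.244·27/2 = 57.294000
base radius r_b = r_p·cos α = 57.294000·cos 19.633° = 53.963161
roll angle φ = 30.341° = 0.52955035 rad
x = r_b·(cos φ + φ·sin φ) = 61.007198
y = r_b·(sin φ − φ·cos φ) = 2.596989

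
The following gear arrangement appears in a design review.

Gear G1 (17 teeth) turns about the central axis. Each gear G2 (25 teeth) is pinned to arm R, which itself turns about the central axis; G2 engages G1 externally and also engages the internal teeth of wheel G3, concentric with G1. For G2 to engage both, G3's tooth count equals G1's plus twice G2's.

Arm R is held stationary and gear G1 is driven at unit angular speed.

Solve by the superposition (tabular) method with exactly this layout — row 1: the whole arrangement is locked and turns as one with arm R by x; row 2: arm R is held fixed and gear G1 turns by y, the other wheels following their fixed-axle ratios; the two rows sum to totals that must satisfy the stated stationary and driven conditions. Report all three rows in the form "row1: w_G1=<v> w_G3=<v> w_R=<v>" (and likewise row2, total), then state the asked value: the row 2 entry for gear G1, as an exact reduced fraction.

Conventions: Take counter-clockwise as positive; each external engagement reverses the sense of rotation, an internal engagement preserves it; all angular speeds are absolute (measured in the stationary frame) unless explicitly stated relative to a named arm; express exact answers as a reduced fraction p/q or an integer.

recognized (axles ride arm R): planetary set, 17/25/67 teeth
row 1 — lock + rotate with arm: ω_sun = ω_ring = ω_arm = x
row 2: sun turns y, ring = −(17/67)·y, arm 0
boundary: total ω_arm = x = 0 and total ω_sun = x + y = 1  ⇒  y = 1, x = 0
row 2 ring = −(17/67)·1 = -17/67
totals (row 1 + row 2): sun 0 + 1 = 1, ring 0 + (-17/67) = -17/67, arm 0 + 0 = 0
asked cell (row2, sun) = 1

row1: w_G1=0 w_G3=0 w_R=0
row2: w_G1=1 w_G3=-17/67 w_R=0
total: w_G1=1 w_G3=-17/67 w_R=0
asked value: 1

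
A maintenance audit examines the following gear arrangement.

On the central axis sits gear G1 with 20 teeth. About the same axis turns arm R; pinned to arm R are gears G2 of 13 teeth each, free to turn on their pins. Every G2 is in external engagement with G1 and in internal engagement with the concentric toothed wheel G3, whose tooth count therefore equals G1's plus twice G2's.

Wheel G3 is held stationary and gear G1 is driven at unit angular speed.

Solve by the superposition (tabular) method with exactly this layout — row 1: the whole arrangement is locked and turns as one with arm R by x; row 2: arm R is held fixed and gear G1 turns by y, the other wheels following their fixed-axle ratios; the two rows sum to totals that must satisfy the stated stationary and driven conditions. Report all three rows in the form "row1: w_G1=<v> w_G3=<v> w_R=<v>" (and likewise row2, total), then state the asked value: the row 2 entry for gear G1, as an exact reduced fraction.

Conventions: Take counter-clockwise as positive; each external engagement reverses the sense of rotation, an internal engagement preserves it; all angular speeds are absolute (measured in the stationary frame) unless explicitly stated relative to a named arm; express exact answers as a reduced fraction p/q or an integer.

row1: w_G1=10/33 w_G3=10/33 w_R=10/33
row2: w_G1=23/33 w_G3=-10/33 w_R=0
total: w_G1=1 w_G3=0 w_R=10/33
asked value: 23/33

planetary set (20T centre, 13T on arm, 46T internal) — Willis relation
row 1: whole set turns with the arm by x
row 2 — arm fixed, fixed-axis ratios: sun y, ring −(20/46)·y, arm 0
boundary: total ω_ring = x − (20/46)·y = 0 and total ω_sun = x + y = 1  ⇒  y = 23/33, x = 10/33
row 2 ring = −(20/46)·23/33 = -10/33
totals (row 1 + row 2): sun 10/33 + 23/33 = 1, ring 10/33 + (-10/33) = 0, arm 10/33 + 0 = 10/33
asked cell (row2, sun) = 23/33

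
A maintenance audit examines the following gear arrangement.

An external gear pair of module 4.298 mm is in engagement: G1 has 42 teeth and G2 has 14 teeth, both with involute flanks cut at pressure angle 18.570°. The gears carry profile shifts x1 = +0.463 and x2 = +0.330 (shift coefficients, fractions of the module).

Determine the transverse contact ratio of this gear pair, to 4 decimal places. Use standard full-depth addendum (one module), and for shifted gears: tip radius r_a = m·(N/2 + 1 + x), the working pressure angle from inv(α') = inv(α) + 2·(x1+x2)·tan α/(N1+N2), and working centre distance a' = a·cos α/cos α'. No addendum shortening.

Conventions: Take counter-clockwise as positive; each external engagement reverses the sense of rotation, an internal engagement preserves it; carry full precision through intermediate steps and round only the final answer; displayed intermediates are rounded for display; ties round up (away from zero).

recognized (one external pair, fixed centres): single-mesh tooth geometry, m = 4.298, N1 = 42, N2 = 14
base radii: r_b1 = 85.558743, r_b2 = 28.519581
tip radii: r_a1 = 96.545974, r_a2 = 35.802340
inv(α') = inv(18.570°) + 2·(+0.463+0.330)·tan α/(42+14) = 0.02136145  ⇒  α' = 22.44877°
a' = a·cos α / cos α' = 120.3440·cos 18.570°/cos 22.44877° = 123.431820
action lengths: √(r_a1²−r_b1²) = 44.730600, √(r_a2²−r_b2²) = 21.643499
base pitch p_b = π·m·cos α = 12.799558
CR = (44.730600 + 21.643499 − 123.431820·sin 22.44877°)/12.799558 = 1.503237
contact ratio ≈ 1.5032

1.5032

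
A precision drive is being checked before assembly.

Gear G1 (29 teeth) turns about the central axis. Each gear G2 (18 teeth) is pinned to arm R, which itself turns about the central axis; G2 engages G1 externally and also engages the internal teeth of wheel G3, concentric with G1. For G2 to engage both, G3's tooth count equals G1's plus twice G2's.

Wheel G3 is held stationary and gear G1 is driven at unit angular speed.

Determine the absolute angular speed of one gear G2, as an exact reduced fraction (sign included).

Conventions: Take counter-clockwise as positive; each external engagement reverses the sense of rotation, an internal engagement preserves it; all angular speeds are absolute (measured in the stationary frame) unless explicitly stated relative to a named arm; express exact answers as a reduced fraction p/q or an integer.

-29/36

topology: planetary set — G1 29T / G2 18T / G3 65T, arm = carrier (Willis)
ring teeth: 29 + 2·18 = 65
29(ω_sun−ω_arm) = −65(ω_ring−ω_arm),  ω_ring = 0, ω_sun = 1
29(1−ω_arm) = −65(0−ω_arm)  ⇒  94·ω_arm = 29  ⇒  ω_arm = 29/94
sun–planet mesh: 29·(1−29/94) = −18·(ω_p−ω_arm)  ⇒  ω_p−ω_arm = -1885/1692
ω_p = 29/94 − 1885/1692 = -29/36
exact speed ratio = -29/36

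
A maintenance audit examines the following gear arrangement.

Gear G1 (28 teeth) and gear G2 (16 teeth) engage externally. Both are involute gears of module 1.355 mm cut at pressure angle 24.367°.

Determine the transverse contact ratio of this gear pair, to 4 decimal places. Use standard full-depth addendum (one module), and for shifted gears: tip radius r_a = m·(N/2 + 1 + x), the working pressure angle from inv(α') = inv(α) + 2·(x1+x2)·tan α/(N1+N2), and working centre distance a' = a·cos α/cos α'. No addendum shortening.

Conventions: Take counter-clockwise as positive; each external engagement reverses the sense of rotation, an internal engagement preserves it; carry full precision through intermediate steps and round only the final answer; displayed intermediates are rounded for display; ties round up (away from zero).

1.4333

topology: single-mesh involute geometry — m = 1.355, 28T/16T pair
base radii: r_b1 = 17.280180, r_b2 = 9.874388
tip radii: r_a1 = 20.325000, r_a2 = 12.195000
no profile shift: α' = α, a' = a
action lengths: √(r_a1²−r_b1²) = 10.700515, √(r_a2²−r_b2²) = 7.156429
base pitch p_b = π·m·cos α = 3.877663
CR = (10.700515 + 7.156429 − 29.810000·sin 24.36700°)/3.877663 = 1.433322
contact ratio ≈ 1.4333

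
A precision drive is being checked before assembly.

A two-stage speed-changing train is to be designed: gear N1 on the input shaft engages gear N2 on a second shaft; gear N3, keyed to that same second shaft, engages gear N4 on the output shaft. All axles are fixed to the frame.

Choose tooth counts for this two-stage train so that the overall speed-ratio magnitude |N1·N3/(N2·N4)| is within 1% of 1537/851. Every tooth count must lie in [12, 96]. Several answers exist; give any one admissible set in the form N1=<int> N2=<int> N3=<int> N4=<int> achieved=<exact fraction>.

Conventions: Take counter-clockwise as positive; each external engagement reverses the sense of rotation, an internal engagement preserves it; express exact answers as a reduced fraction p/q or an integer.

2-stage fixed-axis compound train for ratio 1537/851
target = 1537/851 in lowest terms: an exact hit needs N1·N3 = k·1537 and N2·N4 = k·851 for one integer k, every count in [12, 96]; additionally prefer no 1:1 stage (N1 ≠ N2, N3 ≠ N4)
k = 1: N1·N3 = 1537 = 29·53, N2·N4 = 851 = 23·37
achieved = 29·53/(23·37) = 1537/851; |achieved − target| = 0 ≤ 1537/85100 ✓

N1=29 N2=23 N3=53 N4=37 achieved=1537/851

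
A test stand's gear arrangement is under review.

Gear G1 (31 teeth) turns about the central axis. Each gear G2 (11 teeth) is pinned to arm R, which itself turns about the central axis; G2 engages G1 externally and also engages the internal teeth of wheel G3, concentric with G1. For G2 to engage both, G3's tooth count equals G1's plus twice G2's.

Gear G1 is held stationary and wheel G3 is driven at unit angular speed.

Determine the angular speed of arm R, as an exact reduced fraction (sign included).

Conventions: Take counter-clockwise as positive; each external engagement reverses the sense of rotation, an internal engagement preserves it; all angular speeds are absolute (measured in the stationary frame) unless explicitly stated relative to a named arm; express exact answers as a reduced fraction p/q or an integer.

53/84

topology: planetary set — G1 31T / G2 11T / G3 53T, arm = carrier (Willis)
ring teeth: 31 + 2·11 = 53
31(ω_sun−ω_arm) = −53(ω_ring−ω_arm),  ω_sun = 0, ω_ring = 1
31(0−ω_arm) = −53(1−ω_arm)  ⇒  84·ω_arm = 53  ⇒  ω_arm = 53/84
exact speed ratio = 53/84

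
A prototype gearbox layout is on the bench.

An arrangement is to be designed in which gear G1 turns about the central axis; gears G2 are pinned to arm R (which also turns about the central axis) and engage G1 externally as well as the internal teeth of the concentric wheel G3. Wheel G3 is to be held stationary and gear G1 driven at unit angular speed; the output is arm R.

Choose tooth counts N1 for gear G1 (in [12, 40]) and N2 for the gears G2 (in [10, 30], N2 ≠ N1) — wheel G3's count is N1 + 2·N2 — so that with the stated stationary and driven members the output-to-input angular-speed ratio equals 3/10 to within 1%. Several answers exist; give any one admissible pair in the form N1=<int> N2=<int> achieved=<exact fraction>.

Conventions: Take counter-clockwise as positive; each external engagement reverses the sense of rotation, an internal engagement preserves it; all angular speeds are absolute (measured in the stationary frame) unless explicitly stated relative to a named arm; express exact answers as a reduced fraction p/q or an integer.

N1=15 N2=10 achieved=3/10

planetary set to be sized for 3/10 (Willis relation)
Willis with ω_ring = 0: ω_arm/ω_sun = N1/(N1+N3); set equal to 3/10  ⇒  N3/N1 = 1/(3/10) − 1 = 7/3
N3 = N1 + 2·N2  ⇒  N2/N1 = (N3/N1 − 1)/2 = (7/3 − 1)/2 = 2/3
smallest multiple with N1 ≥ 12 and N2 ≥ 10: k = 5  ⇒  N1 = 5·3 = 15, N2 = 5·2 = 10 (N1 ≤ 40, N2 ≤ 30, N2 ≠ N1 ✓), N3 = 15 + 2·10 = 35
check: N1/(N1+N3) with N1 = 15, N3 = 35 gives 3/10; |achieved − target| = 0 ≤ 3/1000 ✓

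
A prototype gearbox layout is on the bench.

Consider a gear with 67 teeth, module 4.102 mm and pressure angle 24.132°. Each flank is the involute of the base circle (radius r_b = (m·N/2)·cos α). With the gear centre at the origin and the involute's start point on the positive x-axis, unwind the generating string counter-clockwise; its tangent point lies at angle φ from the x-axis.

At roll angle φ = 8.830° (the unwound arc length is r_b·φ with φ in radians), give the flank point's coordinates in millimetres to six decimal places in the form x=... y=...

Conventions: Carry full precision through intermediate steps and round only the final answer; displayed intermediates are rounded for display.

class = single-mesh tooth geometry [base-circle involute, m = 4.102, 67T]
pitch radius r_p = m·N/2 = 4.102·67/2 = 137.417000
base radius r_b = r_p·cos α = 137.417000·cos 24.132° = 125.407576
roll angle φ = 8.830° = 0.15411257 rad
x = r_b·(cos φ + φ·sin φ) = 126.888003
y = r_b·(sin φ − φ·cos φ) = 0.152646

x=126.888003 y=0.152646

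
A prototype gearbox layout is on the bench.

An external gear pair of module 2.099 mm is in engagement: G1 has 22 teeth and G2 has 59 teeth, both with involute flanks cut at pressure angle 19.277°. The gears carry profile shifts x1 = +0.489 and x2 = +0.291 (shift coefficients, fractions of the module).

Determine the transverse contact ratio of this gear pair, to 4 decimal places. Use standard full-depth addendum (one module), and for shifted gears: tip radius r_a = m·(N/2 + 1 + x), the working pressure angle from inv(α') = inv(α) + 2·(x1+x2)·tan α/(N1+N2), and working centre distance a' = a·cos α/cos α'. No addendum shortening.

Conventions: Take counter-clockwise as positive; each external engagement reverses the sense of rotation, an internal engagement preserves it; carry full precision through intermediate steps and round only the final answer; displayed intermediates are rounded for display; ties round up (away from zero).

1.5650

topology: single-mesh involute geometry — m = 2.099, 22T/59T pair
base radii: r_b1 = 21.794482, r_b2 = 58.448838
tip radii: r_a1 = 26.214411, r_a2 = 64.630309
inv(α') = inv(19.277°) + 2·(+0.489+0.291)·tan α/(22+59) = 0.02003313  ⇒  α' = 21.99274°
a' = a·cos α / cos α' = 85.0095·cos 19.277°/cos 21.99274° = 86.540781
action lengths: √(r_a1²−r_b1²) = 14.566946, √(r_a2²−r_b2²) = 27.582789
base pitch p_b = π·m·cos α = 6.224489
CR = (14.566946 + 27.582789 − 86.540781·sin 21.99274°)/6.224489 = 1.564972
contact ratio ≈ 1.5650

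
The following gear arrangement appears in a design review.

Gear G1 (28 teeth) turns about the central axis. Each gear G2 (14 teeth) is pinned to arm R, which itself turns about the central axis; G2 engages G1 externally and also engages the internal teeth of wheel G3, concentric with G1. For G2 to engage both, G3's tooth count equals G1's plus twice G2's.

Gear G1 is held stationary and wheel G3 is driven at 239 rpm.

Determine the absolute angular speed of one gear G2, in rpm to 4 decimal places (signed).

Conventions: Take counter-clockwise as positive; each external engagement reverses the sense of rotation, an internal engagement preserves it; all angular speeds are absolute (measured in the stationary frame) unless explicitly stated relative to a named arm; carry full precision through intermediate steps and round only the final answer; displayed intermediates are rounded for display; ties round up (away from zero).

planetary set (28T centre, 14T on arm, 56T internal) — Willis relation
normalise by the input: solve with ω_ring = 1, then scale by 239 rpm
ring teeth: 28 + 2·14 = 56
28(ω_sun−ω_arm) = −56(ω_ring−ω_arm),  ω_sun = 0, ω_ring = 1
28(0−ω_arm) = −56(1−ω_arm)  ⇒  84·ω_arm = 56  ⇒  ω_arm = 2/3
sun–planet mesh: 28·(0−2/3) = −14·(ω_p−ω_arm)  ⇒  ω_p−ω_arm = 4/3
ω_p = 2/3 + 4/3 = 2
scale: ω_p = 2 × 239 rpm = +478.0000 rpm

+478.0000 rpm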